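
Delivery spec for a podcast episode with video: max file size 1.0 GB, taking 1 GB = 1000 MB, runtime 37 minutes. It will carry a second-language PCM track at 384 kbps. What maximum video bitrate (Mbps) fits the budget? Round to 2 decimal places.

3.22 Mbps

Budget: 1.0 GB = 8000.0 Mb.
37 min = 2220 s
Total bitrate budget: 8000.0 Mb / 2220 s = 3.604 Mbps.
Audio: 384 kbps = 0.384 Mbps.
Video: 3.604 − 0.384 = 3.220 Mbps.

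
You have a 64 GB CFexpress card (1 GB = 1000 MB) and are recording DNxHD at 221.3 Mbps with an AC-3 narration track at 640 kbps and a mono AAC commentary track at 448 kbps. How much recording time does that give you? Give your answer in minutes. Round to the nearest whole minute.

38 minutes

Audio total: 640 + 448 = 1088 kbps = 1.088 Mbps.
Total bitrate: 221.3 + 1.088 = 222.388 Mbps.
Capacity: 64 GB = 512,000 Mb.
Recording time: 512,000 / 222.388 = 2,302 s ≈ 38.4 minutes.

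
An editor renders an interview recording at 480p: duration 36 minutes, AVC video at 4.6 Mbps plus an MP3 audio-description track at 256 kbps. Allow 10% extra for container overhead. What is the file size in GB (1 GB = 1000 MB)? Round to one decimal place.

1.4 GB

36 min = 2160 s
Audio: 256 kbps = 0.256 Mbps.
Total bitrate: 4.6 + 0.256 = 4.856 Mbps.
Stream data: 4.856 Mbps × 2160 s = 10489.0 Mb.
With 10% container overhead: ×1.10.
11,538 Mb ÷ 8 = 1,442 MB → 1.442 GB.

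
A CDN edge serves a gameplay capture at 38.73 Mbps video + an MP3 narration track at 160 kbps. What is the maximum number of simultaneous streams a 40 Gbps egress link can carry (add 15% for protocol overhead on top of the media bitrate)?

894

Audio: 160 kbps = 0.160 Mbps.
Per-viewer media rate: 38.890 Mbps.
On the wire with 15% overhead: 44.724 Mbps.
40 Gbps = 40,000 Mbps; 40,000 / 44.724 = 894.38 → 894 viewers.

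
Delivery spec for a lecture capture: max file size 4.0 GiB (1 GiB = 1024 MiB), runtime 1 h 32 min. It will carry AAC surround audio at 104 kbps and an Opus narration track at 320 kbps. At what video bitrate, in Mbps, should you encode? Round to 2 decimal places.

5.80 Mbps

Budget: 4.0 GiB = 34359.7 Mb.
1 h 32 min = 92 min = 5520 s
Total bitrate budget: 34359.7 Mb / 5520 s = 6.225 Mbps.
Audio total: 104 + 320 = 424 kbps = 0.424 Mbps.
Video: 6.225 − 0.424 = 5.801 Mbps.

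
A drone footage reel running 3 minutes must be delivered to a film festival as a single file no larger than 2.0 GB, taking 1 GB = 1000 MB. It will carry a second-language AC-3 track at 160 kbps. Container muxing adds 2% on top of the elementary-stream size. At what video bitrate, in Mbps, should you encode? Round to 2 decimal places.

Budget: 2.0 GB = 16000.0 Mb.
Stream payload after overhead: 16000.0 / 1.02 = 15686.3 Mb.
3 min = 180 s
Total bitrate budget: 15686.3 Mb / 180 s = 87.146 Mbps.
Audio: 160 kbps = 0.160 Mbps.
Video: 87.146 − 0.160 = 86.986 Mbps.

86.99 Mbps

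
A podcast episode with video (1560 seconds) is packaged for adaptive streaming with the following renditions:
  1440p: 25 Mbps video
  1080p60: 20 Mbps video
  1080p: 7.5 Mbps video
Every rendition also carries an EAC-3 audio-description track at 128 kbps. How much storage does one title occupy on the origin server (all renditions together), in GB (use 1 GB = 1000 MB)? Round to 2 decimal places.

10.31 GB

Audio: 128 kbps = 0.128 Mbps.
Sum of rendition bitrates: (25+0.128) + (20+0.128) + (7.5+0.128) = 52.884 Mbps.
× 1560 s = 82,499 Mb = 10,312 MB = 10.31 GB.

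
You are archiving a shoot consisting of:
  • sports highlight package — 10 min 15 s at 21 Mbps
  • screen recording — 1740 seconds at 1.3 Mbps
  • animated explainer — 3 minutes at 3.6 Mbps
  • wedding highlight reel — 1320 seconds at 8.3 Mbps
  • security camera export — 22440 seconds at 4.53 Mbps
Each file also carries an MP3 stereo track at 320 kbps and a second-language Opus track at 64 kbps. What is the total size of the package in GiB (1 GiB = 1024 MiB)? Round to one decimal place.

Audio total: 320 + 64 = 384 kbps = 0.384 Mbps.
sports highlight package: 21.384 Mbps × 615 s = 13151.2 Mb
screen recording: 1.684 Mbps × 1740 s = 2930.2 Mb
animated explainer: 3.984 Mbps × 180 s = 717.1 Mb
wedding highlight reel: 8.684 Mbps × 1320 s = 11462.9 Mb
security camera export: 4.914 Mbps × 22440 s = 110270.2 Mb
Total: 138531.5 Mb = 17316.4 MB.
= 16.13 GiB.

16.1 GiB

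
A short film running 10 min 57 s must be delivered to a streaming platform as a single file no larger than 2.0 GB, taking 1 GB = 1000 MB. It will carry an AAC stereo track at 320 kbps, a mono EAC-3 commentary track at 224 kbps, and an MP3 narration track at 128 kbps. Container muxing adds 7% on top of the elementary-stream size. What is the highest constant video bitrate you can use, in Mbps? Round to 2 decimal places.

Budget: 2.0 GB = 16000.0 Mb.
Stream payload after overhead: 16000.0 / 1.07 = 14953.3 Mb.
10 min 57 s = 657 s
Total bitrate budget: 14953.3 Mb / 657 s = 22.760 Mbps.
Audio total: 320 + 224 + 128 = 672 kbps = 0.672 Mbps.
Video: 22.760 − 0.672 = 22.088 Mbps.

22.09 Mbps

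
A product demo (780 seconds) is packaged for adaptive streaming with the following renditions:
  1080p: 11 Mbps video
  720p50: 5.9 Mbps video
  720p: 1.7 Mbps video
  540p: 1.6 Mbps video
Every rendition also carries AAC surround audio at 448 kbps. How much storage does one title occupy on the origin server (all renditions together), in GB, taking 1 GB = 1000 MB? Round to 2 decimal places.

Audio: 448 kbps = 0.448 Mbps.
Sum of rendition bitrates: (11+0.448) + (5.9+0.448) + (1.7+0.448) + (1.6+0.448) = 21.992 Mbps.
× 780 s = 17,154 Mb = 2,144 MB = 2.144 GB.

2.14 GB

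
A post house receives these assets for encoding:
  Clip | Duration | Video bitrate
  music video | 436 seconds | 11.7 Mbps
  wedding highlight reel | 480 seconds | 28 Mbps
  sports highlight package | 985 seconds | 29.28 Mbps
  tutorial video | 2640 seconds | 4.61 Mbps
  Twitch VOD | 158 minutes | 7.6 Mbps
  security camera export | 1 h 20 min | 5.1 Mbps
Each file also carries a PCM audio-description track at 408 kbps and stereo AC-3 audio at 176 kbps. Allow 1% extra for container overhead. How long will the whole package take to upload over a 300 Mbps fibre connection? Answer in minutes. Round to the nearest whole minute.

9 minutes

Audio total: 408 + 176 = 584 kbps = 0.584 Mbps.
music video: 12.284 Mbps × 436 s × 1.01 = 5409.4 Mb
wedding highlight reel: 28.584 Mbps × 480 s × 1.01 = 13857.5 Mb
sports highlight package: 29.864 Mbps × 985 s × 1.01 = 29710.2 Mb
tutorial video: 5.194 Mbps × 2640 s × 1.01 = 13849.3 Mb
Twitch VOD: 8.184 Mbps × 9480 s × 1.01 = 78360.2 Mb
security camera export: 5.684 Mbps × 4800 s × 1.01 = 27556.0 Mb
Total: 168742.6 Mb = 21092.8 MB.
At 300 Mbps: 168742.6 / 300 = 562 s ≈ 9.37 minutes.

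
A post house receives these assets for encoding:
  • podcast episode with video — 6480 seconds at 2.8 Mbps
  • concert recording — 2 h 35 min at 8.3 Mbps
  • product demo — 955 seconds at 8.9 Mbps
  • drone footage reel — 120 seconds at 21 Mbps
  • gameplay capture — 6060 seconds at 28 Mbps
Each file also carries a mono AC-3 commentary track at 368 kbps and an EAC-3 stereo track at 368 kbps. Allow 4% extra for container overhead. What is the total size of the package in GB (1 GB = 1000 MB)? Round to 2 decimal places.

38.08 GB

Audio total: 368 + 368 = 736 kbps = 0.736 Mbps.
podcast episode with video: 3.536 Mbps × 6480 s × 1.04 = 23829.8 Mb
concert recording: 9.036 Mbps × 9300 s × 1.04 = 87396.2 Mb
product demo: 9.636 Mbps × 955 s × 1.04 = 9570.5 Mb
drone footage reel: 21.736 Mbps × 120 s × 1.04 = 2712.7 Mb
gameplay capture: 28.736 Mbps × 6060 s × 1.04 = 181105.8 Mb
Total: 304614.9 Mb = 38076.9 MB.
= 38.08 GB.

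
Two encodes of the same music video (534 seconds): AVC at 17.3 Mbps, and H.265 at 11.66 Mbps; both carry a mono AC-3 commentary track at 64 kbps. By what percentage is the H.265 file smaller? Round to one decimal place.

32.5%

Audio: 64 kbps = 0.064 Mbps.
AVC: 17.364 Mbps × 534 s = 9272.4 Mb = 1.159 GB.
H.265: 11.724 Mbps × 534 s = 6260.6 Mb = 0.783 GB.
Reduction: (1 − 0.783/1.159) × 100 = 32.48%.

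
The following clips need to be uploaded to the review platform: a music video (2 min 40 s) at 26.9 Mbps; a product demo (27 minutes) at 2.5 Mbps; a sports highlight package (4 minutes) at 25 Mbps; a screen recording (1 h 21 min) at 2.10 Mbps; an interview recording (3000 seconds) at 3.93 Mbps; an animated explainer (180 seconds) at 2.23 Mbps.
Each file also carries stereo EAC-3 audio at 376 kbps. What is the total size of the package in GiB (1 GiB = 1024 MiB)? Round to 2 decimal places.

Audio: 376 kbps = 0.376 Mbps.
music video: 27.276 Mbps × 160 s = 4364.2 Mb
product demo: 2.876 Mbps × 1620 s = 4659.1 Mb
sports highlight package: 25.376 Mbps × 240 s = 6090.2 Mb
screen recording: 2.476 Mbps × 4860 s = 12033.4 Mb
interview recording: 4.306 Mbps × 3000 s = 12918.0 Mb
animated explainer: 2.606 Mbps × 180 s = 469.1 Mb
Total: 40534.0 Mb = 5066.7 MB.
= 4.719 GiB.

4.72 GiB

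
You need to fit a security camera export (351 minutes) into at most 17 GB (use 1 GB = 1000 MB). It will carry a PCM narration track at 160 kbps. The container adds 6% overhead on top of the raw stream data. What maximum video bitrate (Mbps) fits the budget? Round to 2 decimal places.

5.93 Mbps

Budget: 17 GB = 136000.0 Mb.
Stream payload after overhead: 136000.0 / 1.06 = 128301.9 Mb.
351 min = 21060 s
Total bitrate budget: 128301.9 Mb / 21060 s = 6.092 Mbps.
Audio: 160 kbps = 0.160 Mbps.
Video: 6.092 − 0.160 = 5.932 Mbps.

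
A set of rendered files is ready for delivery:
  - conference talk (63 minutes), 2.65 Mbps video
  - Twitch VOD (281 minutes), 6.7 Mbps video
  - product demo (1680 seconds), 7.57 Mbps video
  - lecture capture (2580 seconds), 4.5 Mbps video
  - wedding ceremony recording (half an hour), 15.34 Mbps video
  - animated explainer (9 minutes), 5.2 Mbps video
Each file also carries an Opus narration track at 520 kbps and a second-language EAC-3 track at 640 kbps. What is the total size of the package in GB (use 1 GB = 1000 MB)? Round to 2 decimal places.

26.17 GB

Audio total: 520 + 640 = 1160 kbps = 1.160 Mbps.
conference talk: 3.810 Mbps × 3780 s = 14401.8 Mb
Twitch VOD: 7.860 Mbps × 16860 s = 132519.6 Mb
product demo: 8.730 Mbps × 1680 s = 14666.4 Mb
lecture capture: 5.660 Mbps × 2580 s = 14602.8 Mb
wedding ceremony recording: 16.500 Mbps × 1800 s = 29700.0 Mb
animated explainer: 6.360 Mbps × 540 s = 3434.4 Mb
Total: 209325.0 Mb = 26165.6 MB.
= 26.17 GB.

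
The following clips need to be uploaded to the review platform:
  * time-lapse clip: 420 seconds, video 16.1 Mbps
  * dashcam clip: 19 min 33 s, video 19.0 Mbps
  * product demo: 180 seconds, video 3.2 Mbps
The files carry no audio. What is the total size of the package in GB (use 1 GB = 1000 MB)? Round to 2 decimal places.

time-lapse clip: 16.100 Mbps × 420 s = 6762.0 Mb
dashcam clip: 19.000 Mbps × 1173 s = 22287.0 Mb
product demo: 3.200 Mbps × 180 s = 576.0 Mb
Total: 29625.0 Mb = 3703.1 MB.
= 3.703 GB.

3.70 GB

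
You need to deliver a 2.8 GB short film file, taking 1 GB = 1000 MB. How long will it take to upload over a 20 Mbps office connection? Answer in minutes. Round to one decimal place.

File: 2.8 GB = 22400.0 Mb.
At 20 Mbps: 22400.0 / 20 = 1120.0 s ≈ 18.7 minutes.

18.7 minutes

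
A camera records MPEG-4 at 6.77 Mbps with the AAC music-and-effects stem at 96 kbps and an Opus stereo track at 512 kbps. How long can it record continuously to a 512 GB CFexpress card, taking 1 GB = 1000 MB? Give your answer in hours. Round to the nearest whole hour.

Audio total: 96 + 512 = 608 kbps = 0.608 Mbps.
Total bitrate: 6.77 + 0.608 = 7.378 Mbps.
Capacity: 512 GB = 4,096,000 Mb.
Recording time: 4,096,000 / 7.378 = 555,164 s ≈ 154 hours.

154 hours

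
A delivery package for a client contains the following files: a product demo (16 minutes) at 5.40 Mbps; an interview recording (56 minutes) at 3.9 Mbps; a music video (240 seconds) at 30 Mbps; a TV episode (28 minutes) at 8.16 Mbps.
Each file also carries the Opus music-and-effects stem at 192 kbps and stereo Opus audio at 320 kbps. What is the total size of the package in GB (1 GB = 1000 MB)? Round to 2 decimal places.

5.30 GB

Audio total: 192 + 320 = 512 kbps = 0.512 Mbps.
product demo: 5.912 Mbps × 960 s = 5675.5 Mb
interview recording: 4.412 Mbps × 3360 s = 14824.3 Mb
music video: 30.512 Mbps × 240 s = 7322.9 Mb
TV episode: 8.672 Mbps × 1680 s = 14569.0 Mb
Total: 42391.7 Mb = 5299.0 MB.
= 5.299 GB.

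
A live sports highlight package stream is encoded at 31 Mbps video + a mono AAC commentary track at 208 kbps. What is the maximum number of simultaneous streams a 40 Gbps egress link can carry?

Audio: 208 kbps = 0.208 Mbps.
Per-viewer media rate: 31.208 Mbps.
40 Gbps = 40,000 Mbps; 40,000 / 31.208 = 1281.72 → 1281 viewers.

1281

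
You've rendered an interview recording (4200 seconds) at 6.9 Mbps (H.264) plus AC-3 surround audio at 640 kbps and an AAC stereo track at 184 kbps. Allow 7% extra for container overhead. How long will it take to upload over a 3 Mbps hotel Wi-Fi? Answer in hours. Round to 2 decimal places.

Audio total: 640 + 184 = 824 kbps = 0.824 Mbps.
Total bitrate: 7.724 Mbps.
File: 7.724 Mbps × 4200 s = 32440.8 Mb.
With 7% container overhead: ×1.07. → 34711.7 Mb.
At 3 Mbps: 34711.7 / 3 = 11570.6 s ≈ 3.21 hours.

3.21 hours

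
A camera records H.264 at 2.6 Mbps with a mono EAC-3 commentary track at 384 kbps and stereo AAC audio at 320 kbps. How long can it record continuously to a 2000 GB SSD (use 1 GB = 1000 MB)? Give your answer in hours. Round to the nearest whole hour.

Audio total: 384 + 320 = 704 kbps = 0.704 Mbps.
Total bitrate: 2.6 + 0.704 = 3.304 Mbps.
Capacity: 2000 GB = 16,000,000 Mb.
Recording time: 16,000,000 / 3.304 = 4,842,615 s ≈ 1,345 hours.

1345 hours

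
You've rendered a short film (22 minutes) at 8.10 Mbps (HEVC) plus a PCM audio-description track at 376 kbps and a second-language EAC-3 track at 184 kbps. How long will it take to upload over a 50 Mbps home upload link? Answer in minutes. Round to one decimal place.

3.8 minutes

22 min = 1320 s
Audio total: 376 + 184 = 560 kbps = 0.560 Mbps.
Total bitrate: 8.660 Mbps.
File: 8.660 Mbps × 1320 s = 11431.2 Mb.
At 50 Mbps: 11431.2 / 50 = 228.6 s ≈ 3.81 minutes.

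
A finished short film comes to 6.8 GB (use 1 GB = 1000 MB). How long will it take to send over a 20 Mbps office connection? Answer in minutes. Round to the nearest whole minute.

File: 6.8 GB = 54400.0 Mb.
At 20 Mbps: 54400.0 / 20 = 2720.0 s ≈ 45.3 minutes.

45 minutes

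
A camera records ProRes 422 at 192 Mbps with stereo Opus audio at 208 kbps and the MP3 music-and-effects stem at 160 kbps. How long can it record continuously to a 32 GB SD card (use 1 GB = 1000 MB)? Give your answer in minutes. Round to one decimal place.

Audio total: 208 + 160 = 368 kbps = 0.368 Mbps.
Total bitrate: 192 + 0.368 = 192.368 Mbps.
Capacity: 32 GB = 256,000 Mb.
Recording time: 256,000 / 192.368 = 1,331 s ≈ 22.2 minutes.

22.2 minutes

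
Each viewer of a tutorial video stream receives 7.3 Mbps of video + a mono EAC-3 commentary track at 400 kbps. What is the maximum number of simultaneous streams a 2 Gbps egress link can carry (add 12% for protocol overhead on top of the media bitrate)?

Audio: 400 kbps = 0.400 Mbps.
Per-viewer media rate: 7.700 Mbps.
On the wire with 12% overhead: 8.624 Mbps.
2 Gbps = 2,000 Mbps; 2,000 / 8.624 = 231.91 → 231 viewers.

231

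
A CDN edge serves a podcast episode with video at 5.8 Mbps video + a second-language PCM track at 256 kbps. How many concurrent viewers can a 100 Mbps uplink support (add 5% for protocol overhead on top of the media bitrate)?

Audio: 256 kbps = 0.256 Mbps.
Per-viewer media rate: 6.056 Mbps.
On the wire with 5% overhead: 6.359 Mbps.
100 Mbps = 100.0 Mbps; 100.0 / 6.359 = 15.73 → 15 viewers.

15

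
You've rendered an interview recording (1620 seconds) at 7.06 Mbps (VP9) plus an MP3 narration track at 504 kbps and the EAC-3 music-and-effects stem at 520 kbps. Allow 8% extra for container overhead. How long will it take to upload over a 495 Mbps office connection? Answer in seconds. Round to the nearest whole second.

29 seconds

Audio total: 504 + 520 = 1024 kbps = 1.024 Mbps.
Total bitrate: 8.084 Mbps.
File: 8.084 Mbps × 1620 s = 13096.1 Mb.
With 8% container overhead: ×1.08. → 14143.8 Mb.
At 495 Mbps: 14143.8 / 495 = 28.6 s ≈ 28.6 seconds.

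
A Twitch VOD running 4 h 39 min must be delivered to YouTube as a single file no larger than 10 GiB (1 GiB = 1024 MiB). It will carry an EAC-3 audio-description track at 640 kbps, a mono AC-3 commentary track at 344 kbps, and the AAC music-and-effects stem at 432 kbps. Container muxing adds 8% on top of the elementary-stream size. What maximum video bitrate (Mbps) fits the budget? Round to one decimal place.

Budget: 10 GiB = 85899.3 Mb.
Stream payload after overhead: 85899.3 / 1.08 = 79536.4 Mb.
4 h 39 min = 279 min = 16740 s
Total bitrate budget: 79536.4 Mb / 16740 s = 4.751 Mbps.
Audio total: 640 + 344 + 432 = 1416 kbps = 1.416 Mbps.
Video: 4.751 − 1.416 = 3.335 Mbps.

3.3 Mbps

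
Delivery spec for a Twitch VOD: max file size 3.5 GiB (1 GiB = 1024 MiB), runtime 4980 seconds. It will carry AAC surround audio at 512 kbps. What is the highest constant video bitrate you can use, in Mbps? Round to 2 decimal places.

Budget: 3.5 GiB = 30064.8 Mb.
Total bitrate budget: 30064.8 Mb / 4980 s = 6.037 Mbps.
Audio: 512 kbps = 0.512 Mbps.
Video: 6.037 − 0.512 = 5.525 Mbps.

5.53 Mbps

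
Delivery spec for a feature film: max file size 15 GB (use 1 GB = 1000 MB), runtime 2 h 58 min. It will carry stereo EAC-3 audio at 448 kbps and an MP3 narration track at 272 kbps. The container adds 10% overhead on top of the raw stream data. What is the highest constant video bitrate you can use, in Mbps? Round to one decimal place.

9.5 Mbps

Budget: 15 GB = 120000.0 Mb.
Stream payload after overhead: 120000.0 / 1.10 = 109090.9 Mb.
2 h 58 min = 178 min = 10680 s
Total bitrate budget: 109090.9 Mb / 10680 s = 10.215 Mbps.
Audio total: 448 + 272 = 720 kbps = 0.720 Mbps.
Video: 10.215 − 0.720 = 9.495 Mbps.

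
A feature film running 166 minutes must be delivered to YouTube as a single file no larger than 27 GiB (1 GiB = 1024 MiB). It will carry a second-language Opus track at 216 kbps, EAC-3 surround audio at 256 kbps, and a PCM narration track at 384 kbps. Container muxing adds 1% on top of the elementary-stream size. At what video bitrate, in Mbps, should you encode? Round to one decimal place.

Budget: 27 GiB = 231928.2 Mb.
Stream payload after overhead: 231928.2 / 1.01 = 229631.9 Mb.
166 min = 9960 s
Total bitrate budget: 229631.9 Mb / 9960 s = 23.055 Mbps.
Audio total: 216 + 256 + 384 = 856 kbps = 0.856 Mbps.
Video: 23.055 − 0.856 = 22.199 Mbps.

22.2 Mbps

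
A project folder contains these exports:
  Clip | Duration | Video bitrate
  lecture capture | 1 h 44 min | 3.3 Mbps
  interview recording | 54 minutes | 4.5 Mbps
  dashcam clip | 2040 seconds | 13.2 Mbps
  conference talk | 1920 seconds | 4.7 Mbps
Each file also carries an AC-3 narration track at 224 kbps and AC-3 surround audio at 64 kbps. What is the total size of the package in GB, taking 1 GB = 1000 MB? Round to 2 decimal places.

9.37 GB

Audio total: 224 + 64 = 288 kbps = 0.288 Mbps.
lecture capture: 3.588 Mbps × 6240 s = 22389.1 Mb
interview recording: 4.788 Mbps × 3240 s = 15513.1 Mb
dashcam clip: 13.488 Mbps × 2040 s = 27515.5 Mb
conference talk: 4.988 Mbps × 1920 s = 9577.0 Mb
Total: 74994.7 Mb = 9374.3 MB.
= 9.374 GB.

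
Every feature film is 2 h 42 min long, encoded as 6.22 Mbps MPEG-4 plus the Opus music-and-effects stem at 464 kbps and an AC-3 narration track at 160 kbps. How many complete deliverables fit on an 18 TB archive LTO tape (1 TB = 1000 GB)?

2 h 42 min = 162 min = 9720 s
Audio total: 464 + 160 = 624 kbps = 0.624 Mbps.
Total bitrate: 6.844 Mbps.
Per item: 6.844 Mbps × 9720 s = 66,524 Mb = 8,315 MB.
Capacity: 18 TB = 144,000,000 Mb; 2164.64 items → 2164 complete.

2164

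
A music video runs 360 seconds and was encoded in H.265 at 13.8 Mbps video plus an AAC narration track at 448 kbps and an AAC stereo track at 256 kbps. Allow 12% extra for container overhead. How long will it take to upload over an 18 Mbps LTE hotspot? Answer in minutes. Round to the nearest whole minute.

Audio total: 448 + 256 = 704 kbps = 0.704 Mbps.
Total bitrate: 14.504 Mbps.
File: 14.504 Mbps × 360 s = 5221.4 Mb.
With 12% container overhead: ×1.12. → 5848.0 Mb.
At 18 Mbps: 5848.0 / 18 = 324.9 s ≈ 5.41 minutes.

5 minutes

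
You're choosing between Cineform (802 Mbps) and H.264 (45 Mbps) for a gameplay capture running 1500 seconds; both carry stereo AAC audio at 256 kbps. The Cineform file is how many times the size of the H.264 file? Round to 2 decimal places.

17.73

Audio: 256 kbps = 0.256 Mbps.
Cineform: 802.256 Mbps × 1500 s = 1203384.0 Mb = 150.423 GB.
H.264: 45.256 Mbps × 1500 s = 67884.0 Mb = 8.486 GB.
Ratio: 150.423 / 8.486 = 17.727.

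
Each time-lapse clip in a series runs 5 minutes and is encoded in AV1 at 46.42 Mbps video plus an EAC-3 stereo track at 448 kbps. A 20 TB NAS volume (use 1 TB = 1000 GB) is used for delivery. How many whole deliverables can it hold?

11379

5 min = 300 s
Audio: 448 kbps = 0.448 Mbps.
Total bitrate: 46.868 Mbps.
Per item: 46.868 Mbps × 300 s = 14,060 Mb = 1,758 MB.
Capacity: 20 TB = 160,000,000 Mb; 11379.48 items → 11379 complete.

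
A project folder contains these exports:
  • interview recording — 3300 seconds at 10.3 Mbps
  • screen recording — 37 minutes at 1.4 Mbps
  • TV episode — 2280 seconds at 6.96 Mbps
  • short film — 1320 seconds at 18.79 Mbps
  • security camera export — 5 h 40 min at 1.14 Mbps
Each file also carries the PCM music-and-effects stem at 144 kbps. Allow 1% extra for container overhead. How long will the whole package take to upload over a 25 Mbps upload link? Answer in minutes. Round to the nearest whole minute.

71 minutes

Audio: 144 kbps = 0.144 Mbps.
interview recording: 10.444 Mbps × 3300 s × 1.01 = 34809.9 Mb
screen recording: 1.544 Mbps × 2220 s × 1.01 = 3462.0 Mb
TV episode: 7.104 Mbps × 2280 s × 1.01 = 16359.1 Mb
short film: 18.934 Mbps × 1320 s × 1.01 = 25242.8 Mb
security camera export: 1.284 Mbps × 20400 s × 1.01 = 26455.5 Mb
Total: 106329.2 Mb = 13291.2 MB.
At 25 Mbps: 106329.2 / 25 = 4253 s ≈ 70.9 minutes.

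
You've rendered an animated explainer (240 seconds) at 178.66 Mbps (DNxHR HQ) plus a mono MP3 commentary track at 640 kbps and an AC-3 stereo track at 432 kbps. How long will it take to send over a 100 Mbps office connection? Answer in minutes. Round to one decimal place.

7.2 minutes

Audio total: 640 + 432 = 1072 kbps = 1.072 Mbps.
Total bitrate: 179.732 Mbps.
File: 179.732 Mbps × 240 s = 43135.7 Mb.
At 100 Mbps: 43135.7 / 100 = 431.4 s ≈ 7.19 minutes.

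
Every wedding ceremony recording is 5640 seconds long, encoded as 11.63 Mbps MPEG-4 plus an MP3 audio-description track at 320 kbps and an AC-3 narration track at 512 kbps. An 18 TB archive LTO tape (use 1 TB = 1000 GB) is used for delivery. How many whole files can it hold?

Audio total: 320 + 512 = 832 kbps = 0.832 Mbps.
Total bitrate: 12.462 Mbps.
Per item: 12.462 Mbps × 5640 s = 70,286 Mb = 8,786 MB.
Capacity: 18 TB = 144,000,000 Mb; 2048.78 items → 2048 complete.

2048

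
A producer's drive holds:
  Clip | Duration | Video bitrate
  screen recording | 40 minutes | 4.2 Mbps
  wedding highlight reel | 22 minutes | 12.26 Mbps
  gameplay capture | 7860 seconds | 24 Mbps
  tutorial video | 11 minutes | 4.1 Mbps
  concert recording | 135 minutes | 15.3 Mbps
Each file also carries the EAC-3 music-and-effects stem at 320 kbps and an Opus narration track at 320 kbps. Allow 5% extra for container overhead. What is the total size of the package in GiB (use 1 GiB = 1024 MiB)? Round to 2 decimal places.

Audio total: 320 + 320 = 640 kbps = 0.640 Mbps.
screen recording: 4.840 Mbps × 2400 s × 1.05 = 12196.8 Mb
wedding highlight reel: 12.900 Mbps × 1320 s × 1.05 = 17879.4 Mb
gameplay capture: 24.640 Mbps × 7860 s × 1.05 = 203353.9 Mb
tutorial video: 4.740 Mbps × 660 s × 1.05 = 3284.8 Mb
concert recording: 15.940 Mbps × 8100 s × 1.05 = 135569.7 Mb
Total: 372284.6 Mb = 46535.6 MB.
= 43.34 GiB.

43.34 GiB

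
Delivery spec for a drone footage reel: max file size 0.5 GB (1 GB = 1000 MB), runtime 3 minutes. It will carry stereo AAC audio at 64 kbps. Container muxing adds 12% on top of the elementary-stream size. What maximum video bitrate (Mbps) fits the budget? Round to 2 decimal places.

Budget: 0.5 GB = 4000.0 Mb.
Stream payload after overhead: 4000.0 / 1.12 = 3571.4 Mb.
3 min = 180 s
Total bitrate budget: 3571.4 Mb / 180 s = 19.841 Mbps.
Audio: 64 kbps = 0.064 Mbps.
Video: 19.841 − 0.064 = 19.777 Mbps.

19.78 Mbps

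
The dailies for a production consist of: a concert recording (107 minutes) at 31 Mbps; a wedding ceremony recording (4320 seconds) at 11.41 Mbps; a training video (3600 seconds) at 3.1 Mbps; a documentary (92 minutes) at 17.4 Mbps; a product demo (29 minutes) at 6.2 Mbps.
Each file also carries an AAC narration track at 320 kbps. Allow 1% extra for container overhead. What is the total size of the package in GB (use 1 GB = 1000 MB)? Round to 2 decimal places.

Audio: 320 kbps = 0.320 Mbps.
concert recording: 31.320 Mbps × 6420 s × 1.01 = 203085.1 Mb
wedding ceremony recording: 11.730 Mbps × 4320 s × 1.01 = 51180.3 Mb
training video: 3.420 Mbps × 3600 s × 1.01 = 12435.1 Mb
documentary: 17.720 Mbps × 5520 s × 1.01 = 98792.5 Mb
product demo: 6.520 Mbps × 1740 s × 1.01 = 11458.2 Mb
Total: 376951.4 Mb = 47118.9 MB.
= 47.12 GB.

47.12 GB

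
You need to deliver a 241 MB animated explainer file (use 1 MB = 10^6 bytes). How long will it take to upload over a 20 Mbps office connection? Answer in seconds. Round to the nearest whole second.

96 seconds

File: 241 MB = 1928.0 Mb.
At 20 Mbps: 1928.0 / 20 = 96.4 s ≈ 96.4 seconds.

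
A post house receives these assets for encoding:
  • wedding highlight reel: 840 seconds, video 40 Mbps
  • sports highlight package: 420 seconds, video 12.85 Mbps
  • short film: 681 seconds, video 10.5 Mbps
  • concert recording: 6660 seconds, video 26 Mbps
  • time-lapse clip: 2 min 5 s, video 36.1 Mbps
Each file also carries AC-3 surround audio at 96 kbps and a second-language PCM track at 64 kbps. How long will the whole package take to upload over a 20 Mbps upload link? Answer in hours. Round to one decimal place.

Audio total: 96 + 64 = 160 kbps = 0.160 Mbps.
wedding highlight reel: 40.160 Mbps × 840 s = 33734.4 Mb
sports highlight package: 13.010 Mbps × 420 s = 5464.2 Mb
short film: 10.660 Mbps × 681 s = 7259.5 Mb
concert recording: 26.160 Mbps × 6660 s = 174225.6 Mb
time-lapse clip: 36.260 Mbps × 125 s = 4532.5 Mb
Total: 225216.2 Mb = 28152.0 MB.
At 20 Mbps: 225216.2 / 20 = 11261 s ≈ 3.13 hours.

3.1 hours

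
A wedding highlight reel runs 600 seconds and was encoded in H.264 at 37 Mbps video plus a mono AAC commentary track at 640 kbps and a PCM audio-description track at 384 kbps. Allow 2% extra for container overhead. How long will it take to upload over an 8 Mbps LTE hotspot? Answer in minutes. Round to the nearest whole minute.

48 minutes

Audio total: 640 + 384 = 1024 kbps = 1.024 Mbps.
Total bitrate: 38.024 Mbps.
File: 38.024 Mbps × 600 s = 22814.4 Mb.
With 2% container overhead: ×1.02. → 23270.7 Mb.
At 8 Mbps: 23270.7 / 8 = 2908.8 s ≈ 48.5 minutes.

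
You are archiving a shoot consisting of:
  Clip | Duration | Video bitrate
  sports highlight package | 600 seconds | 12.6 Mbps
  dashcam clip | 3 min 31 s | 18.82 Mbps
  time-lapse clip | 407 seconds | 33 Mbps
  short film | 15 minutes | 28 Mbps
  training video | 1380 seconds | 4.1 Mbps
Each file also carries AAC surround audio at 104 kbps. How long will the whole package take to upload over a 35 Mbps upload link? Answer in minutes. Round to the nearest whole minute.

Audio: 104 kbps = 0.104 Mbps.
sports highlight package: 12.704 Mbps × 600 s = 7622.4 Mb
dashcam clip: 18.924 Mbps × 211 s = 3993.0 Mb
time-lapse clip: 33.104 Mbps × 407 s = 13473.3 Mb
short film: 28.104 Mbps × 900 s = 25293.6 Mb
training video: 4.204 Mbps × 1380 s = 5801.5 Mb
Total: 56183.8 Mb = 7023.0 MB.
At 35 Mbps: 56183.8 / 35 = 1605 s ≈ 26.8 minutes.

27 minutes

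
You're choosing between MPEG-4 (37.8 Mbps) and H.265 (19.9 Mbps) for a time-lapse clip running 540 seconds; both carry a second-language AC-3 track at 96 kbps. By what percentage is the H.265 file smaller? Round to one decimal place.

47.2%

Audio: 96 kbps = 0.096 Mbps.
MPEG-4: 37.896 Mbps × 540 s = 20463.8 Mb = 2.382 GiB.
H.265: 19.996 Mbps × 540 s = 10797.8 Mb = 1.257 GiB.
Reduction: (1 − 1.257/2.382) × 100 = 47.23%.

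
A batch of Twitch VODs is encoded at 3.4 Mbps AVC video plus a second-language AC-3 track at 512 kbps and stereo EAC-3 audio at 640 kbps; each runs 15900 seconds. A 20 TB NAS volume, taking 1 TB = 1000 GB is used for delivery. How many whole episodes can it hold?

2210

Audio total: 512 + 640 = 1152 kbps = 1.152 Mbps.
Total bitrate: 4.552 Mbps.
Per item: 4.552 Mbps × 15900 s = 72,377 Mb = 9,047 MB.
Capacity: 20 TB = 160,000,000 Mb; 2210.65 items → 2210 complete.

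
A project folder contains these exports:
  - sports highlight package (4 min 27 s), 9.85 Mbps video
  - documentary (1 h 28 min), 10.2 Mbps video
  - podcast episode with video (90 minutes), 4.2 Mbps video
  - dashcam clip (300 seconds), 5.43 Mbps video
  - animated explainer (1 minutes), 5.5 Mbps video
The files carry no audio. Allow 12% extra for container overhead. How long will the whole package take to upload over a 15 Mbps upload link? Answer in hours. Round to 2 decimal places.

1.68 hours

sports highlight package: 9.850 Mbps × 267 s × 1.12 = 2945.5 Mb
documentary: 10.200 Mbps × 5280 s × 1.12 = 60318.7 Mb
podcast episode with video: 4.200 Mbps × 5400 s × 1.12 = 25401.6 Mb
dashcam clip: 5.430 Mbps × 300 s × 1.12 = 1824.5 Mb
animated explainer: 5.500 Mbps × 60 s × 1.12 = 369.6 Mb
Total: 90859.9 Mb = 11357.5 MB.
At 15 Mbps: 90859.9 / 15 = 6057 s ≈ 1.68 hours.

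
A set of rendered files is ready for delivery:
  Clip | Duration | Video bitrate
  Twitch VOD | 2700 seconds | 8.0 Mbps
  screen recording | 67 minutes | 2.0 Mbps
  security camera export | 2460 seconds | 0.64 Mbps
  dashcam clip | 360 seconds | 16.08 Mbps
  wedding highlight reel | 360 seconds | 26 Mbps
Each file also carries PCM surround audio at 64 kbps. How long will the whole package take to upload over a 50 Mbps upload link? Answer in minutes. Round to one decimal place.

Audio: 64 kbps = 0.064 Mbps.
Twitch VOD: 8.064 Mbps × 2700 s = 21772.8 Mb
screen recording: 2.064 Mbps × 4020 s = 8297.3 Mb
security camera export: 0.704 Mbps × 2460 s = 1731.8 Mb
dashcam clip: 16.144 Mbps × 360 s = 5811.8 Mb
wedding highlight reel: 26.064 Mbps × 360 s = 9383.0 Mb
Total: 46996.8 Mb = 5874.6 MB.
At 50 Mbps: 46996.8 / 50 = 940 s ≈ 15.7 minutes.

15.7 minutes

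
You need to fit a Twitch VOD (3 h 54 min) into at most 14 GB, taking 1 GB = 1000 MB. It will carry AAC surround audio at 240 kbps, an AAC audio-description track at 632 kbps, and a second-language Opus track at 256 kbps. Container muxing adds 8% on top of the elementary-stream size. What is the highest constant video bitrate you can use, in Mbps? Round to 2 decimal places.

6.26 Mbps

Budget: 14 GB = 112000.0 Mb.
Stream payload after overhead: 112000.0 / 1.08 = 103703.7 Mb.
3 h 54 min = 234 min = 14040 s
Total bitrate budget: 103703.7 Mb / 14040 s = 7.386 Mbps.
Audio total: 240 + 632 + 256 = 1128 kbps = 1.128 Mbps.
Video: 7.386 − 1.128 = 6.258 Mbps.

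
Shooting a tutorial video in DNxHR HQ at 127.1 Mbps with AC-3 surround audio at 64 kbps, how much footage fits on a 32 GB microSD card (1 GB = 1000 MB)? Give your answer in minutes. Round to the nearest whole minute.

34 minutes

Audio: 64 kbps = 0.064 Mbps.
Total bitrate: 127.1 + 0.064 = 127.164 Mbps.
Capacity: 32 GB = 256,000 Mb.
Recording time: 256,000 / 127.164 = 2,013 s ≈ 33.6 minutes.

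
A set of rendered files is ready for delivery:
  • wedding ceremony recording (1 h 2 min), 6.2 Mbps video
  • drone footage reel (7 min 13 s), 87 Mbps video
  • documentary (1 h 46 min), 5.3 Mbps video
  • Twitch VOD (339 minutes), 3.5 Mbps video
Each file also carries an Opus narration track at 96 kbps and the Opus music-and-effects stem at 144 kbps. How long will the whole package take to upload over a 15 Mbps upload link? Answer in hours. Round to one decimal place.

3.2 hours

Audio total: 96 + 144 = 240 kbps = 0.240 Mbps.
wedding ceremony recording: 6.440 Mbps × 3720 s = 23956.8 Mb
drone footage reel: 87.240 Mbps × 433 s = 37774.9 Mb
documentary: 5.540 Mbps × 6360 s = 35234.4 Mb
Twitch VOD: 3.740 Mbps × 20340 s = 76071.6 Mb
Total: 173037.7 Mb = 21629.7 MB.
At 15 Mbps: 173037.7 / 15 = 11536 s ≈ 3.2 hours.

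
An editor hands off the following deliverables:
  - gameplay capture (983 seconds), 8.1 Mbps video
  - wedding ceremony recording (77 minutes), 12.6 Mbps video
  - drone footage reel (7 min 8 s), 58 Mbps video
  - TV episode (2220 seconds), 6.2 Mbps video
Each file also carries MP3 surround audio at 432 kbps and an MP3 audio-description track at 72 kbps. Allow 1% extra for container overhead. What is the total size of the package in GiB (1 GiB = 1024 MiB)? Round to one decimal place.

12.8 GiB

Audio total: 432 + 72 = 504 kbps = 0.504 Mbps.
gameplay capture: 8.604 Mbps × 983 s × 1.01 = 8542.3 Mb
wedding ceremony recording: 13.104 Mbps × 4620 s × 1.01 = 61145.9 Mb
drone footage reel: 58.504 Mbps × 428 s × 1.01 = 25290.1 Mb
TV episode: 6.704 Mbps × 2220 s × 1.01 = 15031.7 Mb
Total: 110010.0 Mb = 13751.3 MB.
= 12.81 GiB.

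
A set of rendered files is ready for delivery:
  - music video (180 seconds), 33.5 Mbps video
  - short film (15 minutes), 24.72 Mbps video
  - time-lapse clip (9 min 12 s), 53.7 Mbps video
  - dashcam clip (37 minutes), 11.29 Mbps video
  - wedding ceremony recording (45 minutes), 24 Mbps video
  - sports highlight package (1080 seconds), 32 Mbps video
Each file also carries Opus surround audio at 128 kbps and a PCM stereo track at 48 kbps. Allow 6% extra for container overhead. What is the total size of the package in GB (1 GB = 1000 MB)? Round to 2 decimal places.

24.34 GB

Audio total: 128 + 48 = 176 kbps = 0.176 Mbps.
music video: 33.676 Mbps × 180 s × 1.06 = 6425.4 Mb
short film: 24.896 Mbps × 900 s × 1.06 = 23750.8 Mb
time-lapse clip: 53.876 Mbps × 552 s × 1.06 = 31523.9 Mb
dashcam clip: 11.466 Mbps × 2220 s × 1.06 = 26981.8 Mb
wedding ceremony recording: 24.176 Mbps × 2700 s × 1.06 = 69191.7 Mb
sports highlight package: 32.176 Mbps × 1080 s × 1.06 = 36835.1 Mb
Total: 194708.7 Mb = 24338.6 MB.
= 24.34 GB.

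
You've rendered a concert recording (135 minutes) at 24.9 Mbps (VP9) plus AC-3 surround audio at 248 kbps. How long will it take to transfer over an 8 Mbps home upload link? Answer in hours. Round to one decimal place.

135 min = 8100 s
Audio: 248 kbps = 0.248 Mbps.
Total bitrate: 25.148 Mbps.
File: 25.148 Mbps × 8100 s = 203698.8 Mb.
At 8 Mbps: 203698.8 / 8 = 25462.3 s ≈ 7.07 hours.

7.1 hours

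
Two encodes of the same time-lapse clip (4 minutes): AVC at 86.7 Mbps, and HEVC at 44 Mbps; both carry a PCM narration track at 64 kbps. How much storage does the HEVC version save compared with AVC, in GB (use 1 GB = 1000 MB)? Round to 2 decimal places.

4 min = 240 s
Audio: 64 kbps = 0.064 Mbps.
AVC: 86.764 Mbps × 240 s = 20823.4 Mb = 2.603 GB.
HEVC: 44.064 Mbps × 240 s = 10575.4 Mb = 1.322 GB.
Saving: 2.603 − 1.322 = 1.281 GB.

1.28 GB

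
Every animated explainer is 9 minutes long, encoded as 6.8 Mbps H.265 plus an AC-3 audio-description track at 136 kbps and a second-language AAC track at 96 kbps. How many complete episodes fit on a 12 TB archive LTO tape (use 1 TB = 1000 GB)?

9 min = 540 s
Audio total: 136 + 96 = 232 kbps = 0.232 Mbps.
Total bitrate: 7.032 Mbps.
Per item: 7.032 Mbps × 540 s = 3,797 Mb = 474.7 MB.
Capacity: 12 TB = 96,000,000 Mb; 25281.25 items → 25281 complete.

25281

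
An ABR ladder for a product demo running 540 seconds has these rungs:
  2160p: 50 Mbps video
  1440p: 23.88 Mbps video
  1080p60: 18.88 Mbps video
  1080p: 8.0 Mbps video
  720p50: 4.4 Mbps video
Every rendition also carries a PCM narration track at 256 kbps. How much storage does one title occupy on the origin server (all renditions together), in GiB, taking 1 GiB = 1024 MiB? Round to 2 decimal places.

Audio: 256 kbps = 0.256 Mbps.
Sum of rendition bitrates: (50+0.256) + (23.88+0.256) + (18.88+0.256) + (8.0+0.256) + (4.4+0.256) = 106.440 Mbps.
× 540 s = 57,478 Mb = 7,185 MB = 6.691 GiB.

6.69 GiB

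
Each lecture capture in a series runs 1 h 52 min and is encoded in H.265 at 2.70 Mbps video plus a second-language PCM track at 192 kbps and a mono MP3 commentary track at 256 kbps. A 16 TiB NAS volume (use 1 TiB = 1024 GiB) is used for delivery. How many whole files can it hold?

1 h 52 min = 112 min = 6720 s
Audio total: 192 + 256 = 448 kbps = 0.448 Mbps.
Total bitrate: 3.148 Mbps.
Per item: 3.148 Mbps × 6720 s = 21,155 Mb = 2,644 MB.
Capacity: 16 TiB = 140,737,488 Mb; 6652.82 items → 6652 complete.

6652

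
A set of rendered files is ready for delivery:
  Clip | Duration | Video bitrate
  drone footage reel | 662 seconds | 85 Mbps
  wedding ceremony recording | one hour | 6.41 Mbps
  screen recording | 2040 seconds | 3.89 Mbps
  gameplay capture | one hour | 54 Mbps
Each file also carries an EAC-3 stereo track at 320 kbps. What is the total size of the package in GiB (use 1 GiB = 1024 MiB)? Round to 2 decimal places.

Audio: 320 kbps = 0.320 Mbps.
drone footage reel: 85.320 Mbps × 662 s = 56481.8 Mb
wedding ceremony recording: 6.730 Mbps × 3600 s = 24228.0 Mb
screen recording: 4.210 Mbps × 2040 s = 8588.4 Mb
gameplay capture: 54.320 Mbps × 3600 s = 195552.0 Mb
Total: 284850.2 Mb = 35606.3 MB.
= 33.16 GiB.

33.16 GiB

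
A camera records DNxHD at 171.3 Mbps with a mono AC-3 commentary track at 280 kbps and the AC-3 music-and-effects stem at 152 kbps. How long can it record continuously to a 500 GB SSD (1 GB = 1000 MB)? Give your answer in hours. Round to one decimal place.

6.5 hours

Audio total: 280 + 152 = 432 kbps = 0.432 Mbps.
Total bitrate: 171.3 + 0.432 = 171.732 Mbps.
Capacity: 500 GB = 4,000,000 Mb.
Recording time: 4,000,000 / 171.732 = 23,292 s ≈ 6.47 hours.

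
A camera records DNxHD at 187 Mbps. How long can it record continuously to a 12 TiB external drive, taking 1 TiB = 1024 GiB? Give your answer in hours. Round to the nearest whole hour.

Capacity: 12 TiB = 105,553,116 Mb.
Recording time: 105,553,116 / 187.000 = 564,455 s ≈ 157 hours.

157 hours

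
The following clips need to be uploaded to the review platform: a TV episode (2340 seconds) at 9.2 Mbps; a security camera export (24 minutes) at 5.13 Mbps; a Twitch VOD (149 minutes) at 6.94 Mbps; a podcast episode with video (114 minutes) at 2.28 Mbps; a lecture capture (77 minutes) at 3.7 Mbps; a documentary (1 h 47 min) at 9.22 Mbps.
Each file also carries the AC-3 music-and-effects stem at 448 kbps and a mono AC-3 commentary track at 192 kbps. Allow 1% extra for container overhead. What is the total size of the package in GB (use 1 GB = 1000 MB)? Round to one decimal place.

25.6 GB

Audio total: 448 + 192 = 640 kbps = 0.640 Mbps.
TV episode: 9.840 Mbps × 2340 s × 1.01 = 23255.9 Mb
security camera export: 5.770 Mbps × 1440 s × 1.01 = 8391.9 Mb
Twitch VOD: 7.580 Mbps × 8940 s × 1.01 = 68442.9 Mb
podcast episode with video: 2.920 Mbps × 6840 s × 1.01 = 20172.5 Mb
lecture capture: 4.340 Mbps × 4620 s × 1.01 = 20251.3 Mb
documentary: 9.860 Mbps × 6420 s × 1.01 = 63934.2 Mb
Total: 204448.6 Mb = 25556.1 MB.
= 25.56 GB.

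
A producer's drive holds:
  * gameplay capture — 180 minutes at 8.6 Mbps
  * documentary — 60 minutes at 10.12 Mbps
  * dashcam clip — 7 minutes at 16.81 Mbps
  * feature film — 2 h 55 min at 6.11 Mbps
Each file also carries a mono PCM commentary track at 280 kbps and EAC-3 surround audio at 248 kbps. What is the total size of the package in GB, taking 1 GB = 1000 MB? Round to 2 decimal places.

Audio total: 280 + 248 = 528 kbps = 0.528 Mbps.
gameplay capture: 9.128 Mbps × 10800 s = 98582.4 Mb
documentary: 10.648 Mbps × 3600 s = 38332.8 Mb
dashcam clip: 17.338 Mbps × 420 s = 7282.0 Mb
feature film: 6.638 Mbps × 10500 s = 69699.0 Mb
Total: 213896.2 Mb = 26737.0 MB.
= 26.74 GB.

26.74 GB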